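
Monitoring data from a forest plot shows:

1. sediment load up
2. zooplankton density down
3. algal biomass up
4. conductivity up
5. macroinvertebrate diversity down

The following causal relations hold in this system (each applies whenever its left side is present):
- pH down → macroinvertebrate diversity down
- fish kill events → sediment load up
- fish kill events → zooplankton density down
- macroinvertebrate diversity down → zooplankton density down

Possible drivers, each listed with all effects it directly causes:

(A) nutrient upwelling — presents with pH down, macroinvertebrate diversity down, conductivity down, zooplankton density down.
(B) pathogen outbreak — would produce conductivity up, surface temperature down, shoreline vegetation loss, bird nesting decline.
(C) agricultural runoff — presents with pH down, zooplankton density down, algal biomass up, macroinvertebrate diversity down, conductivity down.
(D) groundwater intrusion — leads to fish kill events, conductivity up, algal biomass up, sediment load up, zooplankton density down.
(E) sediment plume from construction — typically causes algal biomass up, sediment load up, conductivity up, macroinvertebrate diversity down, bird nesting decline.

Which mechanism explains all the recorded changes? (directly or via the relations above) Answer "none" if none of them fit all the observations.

Testing each hypothesis:
(A) nutrient upwelling — fails on sediment load up, algal biomass up, conductivity up (predicts conductivity down, not conductivity up)
(B) pathogen outbreak — sediment load up ✗; zooplankton density down ✗; algal biomass up ✗; conductivity up ✓; macroinvertebrate diversity down ✗
(C) agricultural runoff — sediment load up ✗; zooplankton density down ✓; algal biomass up ✓; conductivity up ✗; macroinvertebrate diversity down ✓
(D) groundwater intrusion — sediment load up ✓; zooplankton density down ✓; algal biomass up ✓; conductivity up ✓; macroinvertebrate diversity down ✗
(E) sediment plume from construction — sediment load up ✓; zooplankton density down ✓ (via macroinvertebrate diversity down → zooplankton density down); algal biomass up ✓; conductivity up ✓; macroinvertebrate diversity down ✓
(E) is the only candidate with no mismatches.

E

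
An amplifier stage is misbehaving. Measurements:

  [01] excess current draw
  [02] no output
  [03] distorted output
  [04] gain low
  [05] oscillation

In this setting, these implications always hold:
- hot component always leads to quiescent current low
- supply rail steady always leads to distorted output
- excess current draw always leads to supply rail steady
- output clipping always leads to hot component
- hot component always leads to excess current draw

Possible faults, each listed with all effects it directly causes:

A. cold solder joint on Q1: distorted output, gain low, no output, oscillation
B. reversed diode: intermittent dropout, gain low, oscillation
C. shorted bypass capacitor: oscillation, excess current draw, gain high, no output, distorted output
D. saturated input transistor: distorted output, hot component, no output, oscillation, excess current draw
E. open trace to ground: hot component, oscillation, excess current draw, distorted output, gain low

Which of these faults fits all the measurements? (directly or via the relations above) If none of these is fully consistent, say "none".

none

Testing each hypothesis:
(A) cold solder joint on Q1 — excess current draw NO; no output yes; distorted output yes; gain low yes; oscillation yes
(B) reversed diode — excess current draw NO; no output NO; distorted output NO; gain low yes; oscillation yes
(C) shorted bypass capacitor — excess current draw yes; no output yes; distorted output yes; gain low NO; oscillation yes
(D) saturated input transistor — excess current draw yes; no output yes; distorted output yes; gain low NO; oscillation yes
(E) open trace to ground — does not account for no output
Every candidate fails on at least one observation.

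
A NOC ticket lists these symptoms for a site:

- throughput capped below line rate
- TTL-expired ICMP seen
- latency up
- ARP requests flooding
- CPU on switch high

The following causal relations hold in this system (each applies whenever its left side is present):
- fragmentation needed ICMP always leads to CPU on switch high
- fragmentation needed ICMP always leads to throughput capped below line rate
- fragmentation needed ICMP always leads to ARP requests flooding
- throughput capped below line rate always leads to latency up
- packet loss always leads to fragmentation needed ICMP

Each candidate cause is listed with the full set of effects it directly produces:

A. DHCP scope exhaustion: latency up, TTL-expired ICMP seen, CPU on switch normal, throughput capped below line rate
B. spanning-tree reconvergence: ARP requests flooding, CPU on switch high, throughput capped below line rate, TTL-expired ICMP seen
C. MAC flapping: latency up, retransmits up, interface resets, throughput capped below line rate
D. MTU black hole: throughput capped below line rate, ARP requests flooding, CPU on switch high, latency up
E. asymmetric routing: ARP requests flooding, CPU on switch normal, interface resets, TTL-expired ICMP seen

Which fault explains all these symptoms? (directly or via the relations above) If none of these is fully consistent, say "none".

B

Per-candidate check:
(A) DHCP scope exhaustion — fails on ARP requests flooding, CPU on switch high (predicts CPU on switch normal, not CPU on switch high)
(B) spanning-tree reconvergence — throughput capped below line rate +; TTL-expired ICMP seen +; latency up + (through throughput capped below line rate → latency up); ARP requests flooding +; CPU on switch high +
(C) MAC flapping — does not account for TTL-expired ICMP seen, ARP requests flooding, CPU on switch high
(D) MTU black hole — throughput capped below line rate +; TTL-expired ICMP seen -; latency up +; ARP requests flooding +; CPU on switch high +
(E) asymmetric routing — fails on throughput capped below line rate, latency up, CPU on switch high (predicts CPU on switch normal, not CPU on switch high)
Only (B) is consistent with every observation.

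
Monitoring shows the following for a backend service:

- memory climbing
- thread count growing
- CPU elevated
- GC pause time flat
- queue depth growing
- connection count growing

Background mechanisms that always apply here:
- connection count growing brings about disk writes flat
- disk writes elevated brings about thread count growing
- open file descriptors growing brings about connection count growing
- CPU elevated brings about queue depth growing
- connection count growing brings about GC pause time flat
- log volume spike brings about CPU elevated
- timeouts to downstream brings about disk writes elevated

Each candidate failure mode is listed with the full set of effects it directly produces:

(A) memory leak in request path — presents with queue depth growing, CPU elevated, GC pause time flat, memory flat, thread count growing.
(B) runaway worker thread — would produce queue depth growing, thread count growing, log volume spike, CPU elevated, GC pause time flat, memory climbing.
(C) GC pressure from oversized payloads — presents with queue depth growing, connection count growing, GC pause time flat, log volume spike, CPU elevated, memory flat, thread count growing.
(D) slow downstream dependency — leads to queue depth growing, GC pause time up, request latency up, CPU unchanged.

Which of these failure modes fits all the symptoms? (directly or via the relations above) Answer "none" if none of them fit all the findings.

Testing each hypothesis:
(A) memory leak in request path — memory climbing miss; thread count growing match; CPU elevated match; GC pause time flat match; queue depth growing match; connection count growing miss
(B) runaway worker thread — memory climbing match; thread count growing match; CPU elevated match; GC pause time flat match; queue depth growing match; connection count growing miss
(C) GC pressure from oversized payloads — memory climbing miss; thread count growing match; CPU elevated match; GC pause time flat match; queue depth growing match; connection count growing match
(D) slow downstream dependency — memory climbing miss; thread count growing miss; CPU elevated miss; GC pause time flat miss; queue depth growing match; connection count growing miss
Every candidate fails on at least one observation.

none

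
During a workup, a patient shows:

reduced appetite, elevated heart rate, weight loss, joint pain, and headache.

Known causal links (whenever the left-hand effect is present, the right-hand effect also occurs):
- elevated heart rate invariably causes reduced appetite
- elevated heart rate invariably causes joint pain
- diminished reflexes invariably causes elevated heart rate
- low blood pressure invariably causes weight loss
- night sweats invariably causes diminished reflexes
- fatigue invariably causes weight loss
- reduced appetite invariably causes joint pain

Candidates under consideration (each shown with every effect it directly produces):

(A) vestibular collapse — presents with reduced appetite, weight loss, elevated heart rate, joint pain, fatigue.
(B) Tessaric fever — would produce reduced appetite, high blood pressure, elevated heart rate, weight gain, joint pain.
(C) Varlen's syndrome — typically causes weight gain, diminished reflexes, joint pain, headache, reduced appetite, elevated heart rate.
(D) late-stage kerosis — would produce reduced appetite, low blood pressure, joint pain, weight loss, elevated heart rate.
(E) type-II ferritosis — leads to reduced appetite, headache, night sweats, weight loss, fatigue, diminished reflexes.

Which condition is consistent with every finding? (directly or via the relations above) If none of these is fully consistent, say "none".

Per-candidate check:
(A) vestibular collapse — does not account for headache
(B) Tessaric fever — fails on weight loss, headache (predicts weight gain, not weight loss)
(C) Varlen's syndrome — reduced appetite +; elevated heart rate +; weight loss -; joint pain +; headache +
(D) late-stage kerosis — reduced appetite +; elevated heart rate +; weight loss +; joint pain +; headache -
(E) type-II ferritosis — reduced appetite +; elevated heart rate + (by diminished reflexes → elevated heart rate); weight loss +; joint pain + (by reduced appetite → joint pain); headache +
(E) alone accounts for all the evidence.

E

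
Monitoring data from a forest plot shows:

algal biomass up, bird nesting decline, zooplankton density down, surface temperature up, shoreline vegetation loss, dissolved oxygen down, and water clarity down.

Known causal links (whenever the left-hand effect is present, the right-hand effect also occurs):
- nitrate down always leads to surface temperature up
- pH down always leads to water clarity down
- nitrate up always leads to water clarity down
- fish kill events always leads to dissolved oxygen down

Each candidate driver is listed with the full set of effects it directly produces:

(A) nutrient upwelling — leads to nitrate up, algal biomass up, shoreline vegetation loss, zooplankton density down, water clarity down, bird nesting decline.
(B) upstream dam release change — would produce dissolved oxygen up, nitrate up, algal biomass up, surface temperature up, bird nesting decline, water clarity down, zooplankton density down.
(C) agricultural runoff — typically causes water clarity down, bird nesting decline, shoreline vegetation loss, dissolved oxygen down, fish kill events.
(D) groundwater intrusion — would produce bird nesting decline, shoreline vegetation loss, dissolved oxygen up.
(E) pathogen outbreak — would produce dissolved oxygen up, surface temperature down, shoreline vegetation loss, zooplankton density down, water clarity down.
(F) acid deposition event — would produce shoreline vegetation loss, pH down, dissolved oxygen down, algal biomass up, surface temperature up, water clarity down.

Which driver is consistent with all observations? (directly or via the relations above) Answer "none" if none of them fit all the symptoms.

none

Per-candidate check:
(A) nutrient upwelling — does not account for surface temperature up, dissolved oxygen down
(B) upstream dam release change — fails on shoreline vegetation loss, dissolved oxygen down (predicts dissolved oxygen up, not dissolved oxygen down)
(C) agricultural runoff — does not account for algal biomass up, zooplankton density down, surface temperature up
(D) groundwater intrusion — algal biomass up NO; bird nesting decline yes; zooplankton density down NO; surface temperature up NO; shoreline vegetation loss yes; dissolved oxygen down NO; water clarity down NO
(E) pathogen outbreak — algal biomass up NO; bird nesting decline NO; zooplankton density down yes; surface temperature up NO; shoreline vegetation loss yes; dissolved oxygen down NO; water clarity down yes
(F) acid deposition event — does not account for bird nesting decline, zooplankton density down
None of the listed candidates fits everything.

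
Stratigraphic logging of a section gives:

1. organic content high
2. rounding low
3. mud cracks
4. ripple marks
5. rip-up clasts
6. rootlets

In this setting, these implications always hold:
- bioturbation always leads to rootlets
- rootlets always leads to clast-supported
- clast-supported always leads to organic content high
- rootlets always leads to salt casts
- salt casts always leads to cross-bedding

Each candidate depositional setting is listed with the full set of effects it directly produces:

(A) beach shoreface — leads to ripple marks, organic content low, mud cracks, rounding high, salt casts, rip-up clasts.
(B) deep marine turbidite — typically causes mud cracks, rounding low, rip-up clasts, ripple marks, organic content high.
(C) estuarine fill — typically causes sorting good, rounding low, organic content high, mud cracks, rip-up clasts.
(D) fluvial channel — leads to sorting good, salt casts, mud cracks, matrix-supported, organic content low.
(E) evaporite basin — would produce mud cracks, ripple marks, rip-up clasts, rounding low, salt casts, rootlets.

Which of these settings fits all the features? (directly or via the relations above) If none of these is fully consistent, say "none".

Per-candidate check:
(A) beach shoreface — fails on organic content high, rounding low, rootlets (predicts organic content low, not organic content high; predicts rounding high, not rounding low)
(B) deep marine turbidite — organic content high +; rounding low +; mud cracks +; ripple marks +; rip-up clasts +; rootlets -
(C) estuarine fill — organic content high +; rounding low +; mud cracks +; ripple marks -; rip-up clasts +; rootlets -
(D) fluvial channel — fails on organic content high, rounding low, ripple marks, rip-up clasts, rootlets (predicts organic content low, not organic content high)
(E) evaporite basin — accounts for every observation (organic content high via rootlets → clast-supported → organic content high)
Only (E) is consistent with every observation.

E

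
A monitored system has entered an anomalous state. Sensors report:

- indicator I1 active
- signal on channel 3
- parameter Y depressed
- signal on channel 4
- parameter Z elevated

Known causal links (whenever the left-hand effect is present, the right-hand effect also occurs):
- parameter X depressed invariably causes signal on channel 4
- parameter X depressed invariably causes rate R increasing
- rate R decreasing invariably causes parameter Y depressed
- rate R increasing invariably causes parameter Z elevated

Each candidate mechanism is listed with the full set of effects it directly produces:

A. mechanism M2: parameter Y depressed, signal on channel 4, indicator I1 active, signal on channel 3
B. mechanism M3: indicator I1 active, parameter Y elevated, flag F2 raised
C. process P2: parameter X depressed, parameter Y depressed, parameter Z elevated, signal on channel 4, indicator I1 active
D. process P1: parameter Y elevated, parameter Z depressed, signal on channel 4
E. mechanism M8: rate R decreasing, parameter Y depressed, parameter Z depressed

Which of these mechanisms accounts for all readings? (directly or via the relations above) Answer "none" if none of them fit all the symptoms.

Checking each candidate against the observations:
(A) mechanism M2 — indicator I1 active +; signal on channel 3 +; parameter Y depressed +; signal on channel 4 +; parameter Z elevated -
(B) mechanism M3 — indicator I1 active +; signal on channel 3 -; parameter Y depressed -; signal on channel 4 -; parameter Z elevated -
(C) process P2 — indicator I1 active +; signal on channel 3 -; parameter Y depressed +; signal on channel 4 +; parameter Z elevated +
(D) process P1 — fails on indicator I1 active, signal on channel 3, parameter Y depressed, parameter Z elevated (predicts parameter Y elevated, not parameter Y depressed; predicts parameter Z depressed, not parameter Z elevated)
(E) mechanism M8 — indicator I1 active -; signal on channel 3 -; parameter Y depressed +; signal on channel 4 -; parameter Z elevated -
None of the listed candidates fits everything.

none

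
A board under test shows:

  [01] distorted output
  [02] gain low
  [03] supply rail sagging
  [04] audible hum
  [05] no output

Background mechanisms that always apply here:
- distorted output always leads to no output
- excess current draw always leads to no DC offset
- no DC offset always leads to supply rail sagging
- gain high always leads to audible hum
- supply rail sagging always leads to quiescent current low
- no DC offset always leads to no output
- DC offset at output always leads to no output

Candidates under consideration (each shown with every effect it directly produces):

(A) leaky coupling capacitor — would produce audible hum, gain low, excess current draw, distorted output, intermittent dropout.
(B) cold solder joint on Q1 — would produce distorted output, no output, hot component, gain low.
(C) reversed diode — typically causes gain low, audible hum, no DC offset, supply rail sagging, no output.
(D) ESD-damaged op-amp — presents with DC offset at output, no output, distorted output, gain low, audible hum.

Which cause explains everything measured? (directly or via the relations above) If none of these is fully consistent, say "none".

A

Checking each candidate against the observations:
(A) leaky coupling capacitor — distorted output +; gain low +; supply rail sagging + (through excess current draw → no DC offset → supply rail sagging); audible hum +; no output + (through distorted output → no output)
(B) cold solder joint on Q1 — does not account for supply rail sagging, audible hum
(C) reversed diode — distorted output -; gain low +; supply rail sagging +; audible hum +; no output +
(D) ESD-damaged op-amp — distorted output +; gain low +; supply rail sagging -; audible hum +; no output +
(A) alone accounts for all the evidence.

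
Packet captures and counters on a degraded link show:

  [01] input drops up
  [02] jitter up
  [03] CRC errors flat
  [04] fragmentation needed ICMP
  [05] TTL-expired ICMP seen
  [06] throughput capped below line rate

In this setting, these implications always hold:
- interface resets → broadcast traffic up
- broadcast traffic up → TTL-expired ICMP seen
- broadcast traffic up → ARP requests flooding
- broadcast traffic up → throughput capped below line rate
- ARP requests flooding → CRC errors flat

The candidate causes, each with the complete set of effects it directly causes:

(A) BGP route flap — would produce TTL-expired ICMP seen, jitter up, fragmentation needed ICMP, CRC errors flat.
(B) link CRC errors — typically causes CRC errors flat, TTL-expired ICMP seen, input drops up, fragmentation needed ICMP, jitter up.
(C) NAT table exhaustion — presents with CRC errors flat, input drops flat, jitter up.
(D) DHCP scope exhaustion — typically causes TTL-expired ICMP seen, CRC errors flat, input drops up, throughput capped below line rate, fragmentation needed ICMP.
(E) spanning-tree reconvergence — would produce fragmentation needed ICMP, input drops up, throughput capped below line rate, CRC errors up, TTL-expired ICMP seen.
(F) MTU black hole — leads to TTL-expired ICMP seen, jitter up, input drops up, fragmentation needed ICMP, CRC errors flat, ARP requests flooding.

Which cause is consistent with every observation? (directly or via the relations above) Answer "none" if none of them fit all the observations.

none

Checking each candidate against the observations:
(A) BGP route flap — does not account for input drops up, throughput capped below line rate
(B) link CRC errors — does not account for throughput capped below line rate
(C) NAT table exhaustion — input drops up -; jitter up +; CRC errors flat +; fragmentation needed ICMP -; TTL-expired ICMP seen -; throughput capped below line rate -
(D) DHCP scope exhaustion — input drops up +; jitter up -; CRC errors flat +; fragmentation needed ICMP +; TTL-expired ICMP seen +; throughput capped below line rate +
(E) spanning-tree reconvergence — input drops up +; jitter up -; CRC errors flat -; fragmentation needed ICMP +; TTL-expired ICMP seen +; throughput capped below line rate +
(F) MTU black hole — input drops up +; jitter up +; CRC errors flat +; fragmentation needed ICMP +; TTL-expired ICMP seen +; throughput capped below line rate -
No candidate is consistent with all observations.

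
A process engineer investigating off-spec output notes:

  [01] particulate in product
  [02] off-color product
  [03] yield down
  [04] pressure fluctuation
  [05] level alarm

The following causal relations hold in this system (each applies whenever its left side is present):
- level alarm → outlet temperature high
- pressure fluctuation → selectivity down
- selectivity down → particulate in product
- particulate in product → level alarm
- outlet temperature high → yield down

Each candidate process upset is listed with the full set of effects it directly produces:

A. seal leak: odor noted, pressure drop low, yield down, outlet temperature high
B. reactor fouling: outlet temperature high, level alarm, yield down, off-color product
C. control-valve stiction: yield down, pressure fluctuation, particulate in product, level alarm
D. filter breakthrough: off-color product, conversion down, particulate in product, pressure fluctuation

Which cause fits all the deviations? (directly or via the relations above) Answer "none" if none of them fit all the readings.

Testing each hypothesis:
(A) seal leak — does not account for particulate in product, off-color product, pressure fluctuation, level alarm
(B) reactor fouling — particulate in product -; off-color product +; yield down +; pressure fluctuation -; level alarm +
(C) control-valve stiction — does not account for off-color product
(D) filter breakthrough — particulate in product +; off-color product +; yield down + (through particulate in product → level alarm → outlet temperature high → yield down); pressure fluctuation +; level alarm + (through particulate in product → level alarm)
(D) is the only candidate with no mismatches.

D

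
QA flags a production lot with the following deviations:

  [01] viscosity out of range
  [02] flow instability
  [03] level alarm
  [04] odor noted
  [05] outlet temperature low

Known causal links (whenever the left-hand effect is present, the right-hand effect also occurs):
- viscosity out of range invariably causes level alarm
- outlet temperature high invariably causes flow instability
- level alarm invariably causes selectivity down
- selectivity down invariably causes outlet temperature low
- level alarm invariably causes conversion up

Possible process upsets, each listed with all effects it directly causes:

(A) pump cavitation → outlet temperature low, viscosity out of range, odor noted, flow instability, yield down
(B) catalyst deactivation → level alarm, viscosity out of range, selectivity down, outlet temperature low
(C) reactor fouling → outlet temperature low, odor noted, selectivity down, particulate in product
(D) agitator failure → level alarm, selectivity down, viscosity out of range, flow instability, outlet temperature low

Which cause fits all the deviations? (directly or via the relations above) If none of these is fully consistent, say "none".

A

Per-candidate check:
(A) pump cavitation — viscosity out of range +; flow instability +; level alarm + (via viscosity out of range → level alarm); odor noted +; outlet temperature low +
(B) catalyst deactivation — viscosity out of range +; flow instability -; level alarm +; odor noted -; outlet temperature low +
(C) reactor fouling — does not account for viscosity out of range, flow instability, level alarm
(D) agitator failure — does not account for odor noted
Only (A) is consistent with every observation.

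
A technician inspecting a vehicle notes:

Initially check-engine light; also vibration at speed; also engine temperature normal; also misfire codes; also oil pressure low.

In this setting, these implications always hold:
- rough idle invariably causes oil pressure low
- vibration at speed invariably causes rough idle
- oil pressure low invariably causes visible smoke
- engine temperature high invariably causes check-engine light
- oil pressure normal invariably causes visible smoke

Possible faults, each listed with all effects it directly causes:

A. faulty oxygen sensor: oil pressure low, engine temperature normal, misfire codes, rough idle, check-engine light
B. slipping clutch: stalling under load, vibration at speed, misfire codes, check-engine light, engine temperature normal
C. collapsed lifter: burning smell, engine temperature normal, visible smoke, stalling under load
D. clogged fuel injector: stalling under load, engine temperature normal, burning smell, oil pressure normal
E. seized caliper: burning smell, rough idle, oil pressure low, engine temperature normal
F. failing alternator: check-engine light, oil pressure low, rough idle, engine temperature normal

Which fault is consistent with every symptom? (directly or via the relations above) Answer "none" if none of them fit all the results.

Checking each candidate against the observations:
(A) faulty oxygen sensor — check-engine light ✓; vibration at speed ✗; engine temperature normal ✓; misfire codes ✓; oil pressure low ✓
(B) slipping clutch — accounts for every observation (oil pressure low via vibration at speed → rough idle → oil pressure low)
(C) collapsed lifter — does not account for check-engine light, vibration at speed, misfire codes, oil pressure low
(D) clogged fuel injector — check-engine light ✗; vibration at speed ✗; engine temperature normal ✓; misfire codes ✗; oil pressure low ✗
(E) seized caliper — check-engine light ✗; vibration at speed ✗; engine temperature normal ✓; misfire codes ✗; oil pressure low ✓
(F) failing alternator — does not account for vibration at speed, misfire codes
(B) is the only candidate with no mismatches.

B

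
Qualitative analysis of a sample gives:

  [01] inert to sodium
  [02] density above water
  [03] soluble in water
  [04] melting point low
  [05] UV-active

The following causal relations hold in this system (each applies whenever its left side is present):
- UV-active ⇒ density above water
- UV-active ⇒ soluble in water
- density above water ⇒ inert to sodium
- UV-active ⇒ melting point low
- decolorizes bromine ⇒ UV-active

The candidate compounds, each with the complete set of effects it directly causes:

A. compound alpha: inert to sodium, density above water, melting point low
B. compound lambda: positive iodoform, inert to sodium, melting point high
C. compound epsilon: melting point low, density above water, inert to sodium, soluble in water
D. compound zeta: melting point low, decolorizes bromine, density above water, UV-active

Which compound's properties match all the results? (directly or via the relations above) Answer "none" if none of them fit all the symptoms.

Per-candidate check:
(A) compound alpha — does not account for soluble in water, UV-active
(B) compound lambda — fails on density above water, soluble in water, melting point low, UV-active (predicts melting point high, not melting point low)
(C) compound epsilon — inert to sodium match; density above water match; soluble in water match; melting point low match; UV-active miss
(D) compound zeta — accounts for every observation (inert to sodium via density above water → inert to sodium)
Only (D) is consistent with every observation.

D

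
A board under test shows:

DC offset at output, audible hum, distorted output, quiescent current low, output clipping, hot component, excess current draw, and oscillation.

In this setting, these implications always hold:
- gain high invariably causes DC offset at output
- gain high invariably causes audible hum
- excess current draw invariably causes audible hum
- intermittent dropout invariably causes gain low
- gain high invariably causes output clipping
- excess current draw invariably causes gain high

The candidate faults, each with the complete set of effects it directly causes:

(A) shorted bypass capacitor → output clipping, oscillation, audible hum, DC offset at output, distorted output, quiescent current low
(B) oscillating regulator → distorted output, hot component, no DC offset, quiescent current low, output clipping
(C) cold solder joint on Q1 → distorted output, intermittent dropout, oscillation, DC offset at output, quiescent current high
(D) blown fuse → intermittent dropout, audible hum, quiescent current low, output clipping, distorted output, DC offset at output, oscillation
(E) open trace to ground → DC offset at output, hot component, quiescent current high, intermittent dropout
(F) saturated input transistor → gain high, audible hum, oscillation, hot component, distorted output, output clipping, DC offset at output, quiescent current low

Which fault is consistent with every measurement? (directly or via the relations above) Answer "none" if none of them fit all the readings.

Checking each candidate against the observations:
(A) shorted bypass capacitor — does not account for hot component, excess current draw
(B) oscillating regulator — fails on DC offset at output, audible hum, excess current draw, oscillation (predicts no DC offset, not DC offset at output)
(C) cold solder joint on Q1 — DC offset at output +; audible hum -; distorted output +; quiescent current low -; output clipping -; hot component -; excess current draw -; oscillation +
(D) blown fuse — does not account for hot component, excess current draw
(E) open trace to ground — DC offset at output +; audible hum -; distorted output -; quiescent current low -; output clipping -; hot component +; excess current draw -; oscillation -
(F) saturated input transistor — DC offset at output +; audible hum +; distorted output +; quiescent current low +; output clipping +; hot component +; excess current draw -; oscillation +
Every candidate fails on at least one observation.

none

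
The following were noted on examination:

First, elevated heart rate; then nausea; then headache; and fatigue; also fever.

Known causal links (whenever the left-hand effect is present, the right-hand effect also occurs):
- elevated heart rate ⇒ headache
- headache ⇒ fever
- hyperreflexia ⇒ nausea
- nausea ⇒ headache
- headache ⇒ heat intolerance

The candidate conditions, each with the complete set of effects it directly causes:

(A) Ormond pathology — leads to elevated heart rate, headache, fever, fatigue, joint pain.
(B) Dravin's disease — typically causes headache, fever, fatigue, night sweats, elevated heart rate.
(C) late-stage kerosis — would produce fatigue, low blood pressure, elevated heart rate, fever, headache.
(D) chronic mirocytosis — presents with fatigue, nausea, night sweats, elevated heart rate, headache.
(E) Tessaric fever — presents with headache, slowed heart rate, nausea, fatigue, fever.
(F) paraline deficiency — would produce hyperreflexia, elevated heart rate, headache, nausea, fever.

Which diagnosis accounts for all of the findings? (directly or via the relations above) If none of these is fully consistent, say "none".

For each candidate, compare predicted effects to what was observed:
(A) Ormond pathology — does not account for nausea
(B) Dravin's disease — elevated heart rate +; nausea -; headache +; fatigue +; fever +
(C) late-stage kerosis — does not account for nausea
(D) chronic mirocytosis — accounts for every observation (fever via headache → fever)
(E) Tessaric fever — elevated heart rate -; nausea +; headache +; fatigue +; fever +
(F) paraline deficiency — does not account for fatigue
(D) is the only candidate with no mismatches.

D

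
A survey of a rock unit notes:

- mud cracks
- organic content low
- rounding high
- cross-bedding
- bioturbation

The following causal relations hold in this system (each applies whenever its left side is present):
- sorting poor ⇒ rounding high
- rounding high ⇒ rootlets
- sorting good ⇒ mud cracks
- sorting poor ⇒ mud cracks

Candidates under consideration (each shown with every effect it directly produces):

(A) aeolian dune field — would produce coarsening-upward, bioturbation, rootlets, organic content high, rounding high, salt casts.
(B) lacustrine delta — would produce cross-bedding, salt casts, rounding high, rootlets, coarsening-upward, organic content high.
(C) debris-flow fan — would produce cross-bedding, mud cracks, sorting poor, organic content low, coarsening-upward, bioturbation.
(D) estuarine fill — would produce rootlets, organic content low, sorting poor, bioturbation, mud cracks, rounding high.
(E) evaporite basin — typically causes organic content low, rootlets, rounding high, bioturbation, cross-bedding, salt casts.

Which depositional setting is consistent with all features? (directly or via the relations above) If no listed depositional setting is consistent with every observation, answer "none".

C

Checking each candidate against the observations:
(A) aeolian dune field — mud cracks -; organic content low -; rounding high +; cross-bedding -; bioturbation +
(B) lacustrine delta — mud cracks -; organic content low -; rounding high +; cross-bedding +; bioturbation -
(C) debris-flow fan — mud cracks +; organic content low +; rounding high + (by sorting poor → rounding high); cross-bedding +; bioturbation +
(D) estuarine fill — mud cracks +; organic content low +; rounding high +; cross-bedding -; bioturbation +
(E) evaporite basin — does not account for mud cracks
(C) alone accounts for all the evidence.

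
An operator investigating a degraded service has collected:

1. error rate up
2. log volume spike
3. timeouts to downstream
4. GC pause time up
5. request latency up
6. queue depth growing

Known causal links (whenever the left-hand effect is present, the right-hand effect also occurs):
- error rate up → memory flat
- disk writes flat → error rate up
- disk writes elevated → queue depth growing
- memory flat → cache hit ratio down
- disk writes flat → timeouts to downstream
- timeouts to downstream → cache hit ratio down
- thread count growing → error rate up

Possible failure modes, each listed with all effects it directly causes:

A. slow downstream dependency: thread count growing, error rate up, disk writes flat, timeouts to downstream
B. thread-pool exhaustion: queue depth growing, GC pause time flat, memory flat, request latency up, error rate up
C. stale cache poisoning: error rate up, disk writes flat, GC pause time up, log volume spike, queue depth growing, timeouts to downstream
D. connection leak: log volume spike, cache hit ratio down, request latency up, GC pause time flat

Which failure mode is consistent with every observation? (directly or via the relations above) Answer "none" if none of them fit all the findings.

none

For each candidate, compare predicted effects to what was observed:
(A) slow downstream dependency — does not account for log volume spike, GC pause time up, request latency up, queue depth growing
(B) thread-pool exhaustion — fails on log volume spike, timeouts to downstream, GC pause time up (predicts GC pause time flat, not GC pause time up)
(C) stale cache poisoning — does not account for request latency up
(D) connection leak — error rate up ✗; log volume spike ✓; timeouts to downstream ✗; GC pause time up ✗; request latency up ✓; queue depth growing ✗
No candidate is consistent with all observations.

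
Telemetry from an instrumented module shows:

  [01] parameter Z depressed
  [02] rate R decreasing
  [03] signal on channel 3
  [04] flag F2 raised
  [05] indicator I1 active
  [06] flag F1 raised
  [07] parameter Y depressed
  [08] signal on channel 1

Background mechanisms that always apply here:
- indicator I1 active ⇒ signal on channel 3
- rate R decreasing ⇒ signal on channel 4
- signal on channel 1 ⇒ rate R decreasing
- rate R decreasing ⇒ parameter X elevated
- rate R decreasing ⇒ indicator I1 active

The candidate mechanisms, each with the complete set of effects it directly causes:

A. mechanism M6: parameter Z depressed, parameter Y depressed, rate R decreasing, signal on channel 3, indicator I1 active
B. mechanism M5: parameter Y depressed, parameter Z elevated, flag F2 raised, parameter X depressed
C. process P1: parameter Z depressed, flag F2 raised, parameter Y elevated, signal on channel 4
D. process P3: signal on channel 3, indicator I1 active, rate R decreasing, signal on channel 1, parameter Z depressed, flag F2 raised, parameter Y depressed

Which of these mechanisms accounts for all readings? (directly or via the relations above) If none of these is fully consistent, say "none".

none

Per-candidate check:
(A) mechanism M6 — parameter Z depressed ✓; rate R decreasing ✓; signal on channel 3 ✓; flag F2 raised ✗; indicator I1 active ✓; flag F1 raised ✗; parameter Y depressed ✓; signal on channel 1 ✗
(B) mechanism M5 — parameter Z depressed ✗; rate R decreasing ✗; signal on channel 3 ✗; flag F2 raised ✓; indicator I1 active ✗; flag F1 raised ✗; parameter Y depressed ✓; signal on channel 1 ✗
(C) process P1 — fails on rate R decreasing, signal on channel 3, indicator I1 active, flag F1 raised, parameter Y depressed, signal on channel 1 (predicts parameter Y elevated, not parameter Y depressed)
(D) process P3 — parameter Z depressed ✓; rate R decreasing ✓; signal on channel 3 ✓; flag F2 raised ✓; indicator I1 active ✓; flag F1 raised ✗; parameter Y depressed ✓; signal on channel 1 ✓
Every candidate fails on at least one observation.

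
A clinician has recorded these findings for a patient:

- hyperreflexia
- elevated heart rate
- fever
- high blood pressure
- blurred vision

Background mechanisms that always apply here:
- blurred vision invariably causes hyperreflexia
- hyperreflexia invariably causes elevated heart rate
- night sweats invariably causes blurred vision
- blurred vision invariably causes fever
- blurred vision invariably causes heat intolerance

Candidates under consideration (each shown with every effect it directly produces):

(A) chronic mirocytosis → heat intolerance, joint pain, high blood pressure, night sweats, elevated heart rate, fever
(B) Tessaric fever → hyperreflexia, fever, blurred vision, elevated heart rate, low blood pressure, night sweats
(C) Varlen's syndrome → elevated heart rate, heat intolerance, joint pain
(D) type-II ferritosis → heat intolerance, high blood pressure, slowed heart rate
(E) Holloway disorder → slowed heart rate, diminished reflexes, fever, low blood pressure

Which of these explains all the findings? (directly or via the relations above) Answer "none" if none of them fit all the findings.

Testing each hypothesis:
(A) chronic mirocytosis — hyperreflexia yes (by night sweats → blurred vision → hyperreflexia); elevated heart rate yes; fever yes; high blood pressure yes; blurred vision yes (by night sweats → blurred vision)
(B) Tessaric fever — fails on high blood pressure (predicts low blood pressure, not high blood pressure)
(C) Varlen's syndrome — does not account for hyperreflexia, fever, high blood pressure, blurred vision
(D) type-II ferritosis — fails on hyperreflexia, elevated heart rate, fever, blurred vision (predicts slowed heart rate, not elevated heart rate)
(E) Holloway disorder — hyperreflexia NO; elevated heart rate NO; fever yes; high blood pressure NO; blurred vision NO
(A) alone accounts for all the evidence.

A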